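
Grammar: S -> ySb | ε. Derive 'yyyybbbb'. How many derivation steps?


Derivation: S => ySb => yySbb => yyySbbb => yyyySbbbb => yyyybbbb
Steps: 5


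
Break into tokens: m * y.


Scan left to right, longest-match per lexeme
Tokens: ID(m), OP(*), ID(y)


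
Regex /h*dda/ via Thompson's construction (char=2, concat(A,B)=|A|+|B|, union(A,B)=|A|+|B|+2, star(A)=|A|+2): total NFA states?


Syntax tree has 4 char leaf(s), 0 union(s), 1 star(s)
chars contribute 4×2 = 8; each union adds +2; each star adds +2
Total: 8 + 0 + 2 = 10 states


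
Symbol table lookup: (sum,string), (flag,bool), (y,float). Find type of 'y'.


Lookup 'y' → type float


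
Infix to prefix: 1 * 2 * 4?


left-to-right (same/higher precedence on left): tree is (* (* 1 2) 4)
Prefix: * * 1 2 4


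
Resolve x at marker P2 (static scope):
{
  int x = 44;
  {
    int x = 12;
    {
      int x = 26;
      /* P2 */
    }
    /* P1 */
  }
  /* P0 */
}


x declared in the same block as P2
x = 26


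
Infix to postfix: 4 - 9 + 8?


Left to right (same or higher precedence on left)
Postfix: 4 9 - 8 +


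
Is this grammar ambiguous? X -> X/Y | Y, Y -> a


precedence layered via separate nonterminal Y: deterministic
Unambiguous


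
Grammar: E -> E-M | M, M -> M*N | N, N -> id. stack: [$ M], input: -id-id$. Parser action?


lookahead ∉ {*} so M won't extend; reduce E -> M
Action: reduce (E -> M)


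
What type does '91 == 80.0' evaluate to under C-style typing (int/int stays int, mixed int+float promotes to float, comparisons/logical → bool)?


Operand types: int == float
Rule: comparison yields bool
Result type: bool


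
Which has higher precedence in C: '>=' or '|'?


'>=' is relational (level 7); '|' is bitwise OR (level 3)
Higher level binds tighter
'>=' has higher precedence than '|'


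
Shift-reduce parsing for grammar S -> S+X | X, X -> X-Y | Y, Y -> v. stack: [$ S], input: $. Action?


start symbol S on stack, input exhausted
Action: accept


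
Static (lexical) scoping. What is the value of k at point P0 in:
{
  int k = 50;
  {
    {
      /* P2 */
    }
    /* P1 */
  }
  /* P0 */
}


k declared in the same block as P0
k = 50


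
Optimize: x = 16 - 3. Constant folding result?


16 - 3 = 13 at compile time
Optimized: x = 13


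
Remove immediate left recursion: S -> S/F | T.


Left-recursive alternatives: S/F; non-recursive: T
Introduce S': S -> TS', S' -> /FS' | ε


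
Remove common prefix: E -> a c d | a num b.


Common prefix: 'a'
Factored: E -> a E', E' -> c d | num b


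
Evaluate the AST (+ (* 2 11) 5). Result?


Evaluate inner: (* 2 11) = 22
Evaluate root: (+ 22 5) = 27
Result: 27


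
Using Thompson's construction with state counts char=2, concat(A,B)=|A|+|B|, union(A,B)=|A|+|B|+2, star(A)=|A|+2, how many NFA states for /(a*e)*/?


Syntax tree has 2 char leaf(s), 0 union(s), 2 star(s)
chars contribute 2×2 = 4; each union adds +2; each star adds +2
Total: 4 + 0 + 4 = 8 states


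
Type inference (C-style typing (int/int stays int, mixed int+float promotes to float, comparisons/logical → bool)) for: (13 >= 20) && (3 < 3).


Operand types: bool && bool
Rule: logical operators take bool operands and yield bool
Result type: bool


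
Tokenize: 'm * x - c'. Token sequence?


Scan left to right, longest-match per lexeme
Tokens: ID(m), OP(*), ID(x), OP(-), ID(c)


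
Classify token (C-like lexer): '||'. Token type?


Pattern: operator symbol
Type: OPERATOR


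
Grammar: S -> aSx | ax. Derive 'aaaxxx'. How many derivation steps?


Derivation: S => aSx => aaSxx => aaaxxx
Steps: 3


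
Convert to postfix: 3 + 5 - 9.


Left to right (same or higher precedence on left)
Postfix: 3 5 + 9 -


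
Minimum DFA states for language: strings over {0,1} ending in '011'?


Track the longest suffix of input matching a prefix of '011': 4 classes (prefixes of length 0..3)
Minimal DFA: 4 states


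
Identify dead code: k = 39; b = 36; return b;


k is assigned but never read
Dead: 'k = 39'


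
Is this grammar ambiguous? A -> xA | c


right-linear, alternatives start with distinct terminals 'x' vs 'c': unique leftmost derivation
Unambiguous


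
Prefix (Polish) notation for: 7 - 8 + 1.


left-to-right (same/higher precedence on left): tree is (+ (- 7 8) 1)
Prefix: + - 7 8 1


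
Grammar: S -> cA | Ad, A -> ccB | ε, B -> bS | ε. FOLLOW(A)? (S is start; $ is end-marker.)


$ ∈ FOLLOW(S). For each A -> αBβ: add FIRST(β)\{ε} to FOLLOW(B); if β nullable, add FOLLOW(A).
FOLLOW(A) = {$, d}


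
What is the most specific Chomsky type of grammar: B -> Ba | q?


Left-linear: every RHS is a terminal or one nonterminal followed by a terminal
Classification: Type 3 (Regular)


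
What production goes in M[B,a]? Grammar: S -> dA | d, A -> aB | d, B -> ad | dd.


For [B, a]: 'a' ∈ FIRST(ad)
Entry: B -> ad


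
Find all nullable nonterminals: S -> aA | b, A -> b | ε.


A nonterminal is nullable iff some alternative derives ε (directly, or every symbol in it is nullable)
Nullable: {A}


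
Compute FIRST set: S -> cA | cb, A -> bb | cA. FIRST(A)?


Per alternative of A: FIRST(bb) = {b}; FIRST(cA) = {c}
FIRST(A) = {b, c}


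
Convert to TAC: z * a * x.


Break into single-operator statements:
t1 = z * a
t2 = t1 * x


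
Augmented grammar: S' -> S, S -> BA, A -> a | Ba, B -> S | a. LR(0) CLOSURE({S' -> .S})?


Start: S' -> .S
For each item with dot before a nonterminal B, add B -> .γ for every B-production
Closure: [S' -> .S, S -> .BA, B -> .S, B -> .a]


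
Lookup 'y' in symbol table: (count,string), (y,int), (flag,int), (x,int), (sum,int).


Lookup 'y' → type int


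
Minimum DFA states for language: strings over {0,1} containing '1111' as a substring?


KMP-style automaton: 4 progress states + 1 absorbing accept = 5
Minimal DFA: 5 states


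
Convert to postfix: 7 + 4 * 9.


* has higher precedence, evaluate 4*9 first
Postfix: 7 4 9 * +


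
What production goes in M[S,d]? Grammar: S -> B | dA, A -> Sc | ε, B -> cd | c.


For [S, d]: 'd' ∈ FIRST(dA)
Entry: S -> dA


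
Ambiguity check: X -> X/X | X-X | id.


'id/id-id' has two parse trees (no precedence encoded between / and -)
Ambiguous


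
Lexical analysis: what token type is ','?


Pattern: delimiter/punctuation
Type: PUNCTUATION


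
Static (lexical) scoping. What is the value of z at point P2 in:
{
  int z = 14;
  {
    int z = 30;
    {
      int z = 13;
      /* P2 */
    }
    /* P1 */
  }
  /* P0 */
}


z declared in the same block as P2
z = 13


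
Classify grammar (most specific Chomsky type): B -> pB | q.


Right-linear: every RHS is a terminal or a terminal followed by one nonterminal
Classification: Type 3 (Regular)


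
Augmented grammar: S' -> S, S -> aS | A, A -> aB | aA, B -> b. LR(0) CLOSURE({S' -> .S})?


Start: S' -> .S
For each item with dot before a nonterminal B, add B -> .γ for every B-production
Closure: [S' -> .S, S -> .aS, S -> .A, A -> .aB, A -> .aA]


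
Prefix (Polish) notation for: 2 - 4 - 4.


left-to-right (same/higher precedence on left): tree is (- (- 2 4) 4)
Prefix: - - 2 4 4


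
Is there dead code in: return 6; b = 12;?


statement follows a return and is unreachable
Dead: 'b = 12'


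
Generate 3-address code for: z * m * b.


Break into single-operator statements:
t1 = z * m
t2 = t1 * b


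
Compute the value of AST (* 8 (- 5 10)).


Evaluate inner: (- 5 10) = -5
Evaluate root: (* 8 -5) = -40
Result: -40


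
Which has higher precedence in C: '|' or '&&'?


'|' is bitwise OR (level 3); '&&' is logical AND (level 2)
Higher level binds tighter
'|' has higher precedence than '&&'


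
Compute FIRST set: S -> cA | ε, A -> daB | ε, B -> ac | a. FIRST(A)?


Per alternative of A: FIRST(daB) = {d}; FIRST(ε) = {ε}
FIRST(A) = {d, ε}


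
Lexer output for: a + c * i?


Scan left to right, longest-match per lexeme
Tokens: ID(a), OP(+), ID(c), OP(*), ID(i)


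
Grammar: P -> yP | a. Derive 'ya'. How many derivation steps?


Derivation: P => yP => ya
Steps: 2


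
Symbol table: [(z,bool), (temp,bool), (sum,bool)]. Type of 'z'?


Lookup 'z' → type bool


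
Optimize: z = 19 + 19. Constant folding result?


19 + 19 = 38 at compile time
Optimized: z = 38


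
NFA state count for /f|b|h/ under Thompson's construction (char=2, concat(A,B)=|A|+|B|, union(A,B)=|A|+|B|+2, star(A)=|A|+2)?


Syntax tree has 3 char leaf(s), 2 union(s), 0 star(s)
chars contribute 3×2 = 6; each union adds +2; each star adds +2
Total: 6 + 4 + 0 = 10 states


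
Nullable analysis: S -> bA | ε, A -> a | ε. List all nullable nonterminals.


A nonterminal is nullable iff some alternative derives ε (directly, or every symbol in it is nullable)
Nullable: {A, S}


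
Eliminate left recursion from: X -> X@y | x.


Left-recursive alternatives: X@y; non-recursive: x
Introduce X': X -> xX', X' -> @yX' | ε


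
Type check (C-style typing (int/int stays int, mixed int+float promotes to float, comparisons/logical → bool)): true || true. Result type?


Operand types: bool || bool
Rule: logical operators take bool operands and yield bool
Result type: bool


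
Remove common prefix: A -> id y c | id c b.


Common prefix: 'id'
Factored: A -> id A', A' -> y c | c b


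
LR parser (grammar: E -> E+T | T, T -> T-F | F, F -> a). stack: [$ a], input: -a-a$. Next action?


'a' on top is the handle for F -> a
Action: reduce (F -> a)


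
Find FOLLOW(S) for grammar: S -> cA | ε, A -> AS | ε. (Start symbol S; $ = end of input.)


$ ∈ FOLLOW(S). For each A -> αBβ: add FIRST(β)\{ε} to FOLLOW(B); if β nullable, add FOLLOW(A).
FOLLOW(S) = {$, c}


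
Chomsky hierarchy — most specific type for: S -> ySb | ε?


Single nonterminal LHS, but y^n b^n is not regular
Classification: Type 2 (Context-Free)


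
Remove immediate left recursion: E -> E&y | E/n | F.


Left-recursive alternatives: E&y, E/n; non-recursive: F
Introduce E': E -> FE', E' -> &yE' | /nE' | ε


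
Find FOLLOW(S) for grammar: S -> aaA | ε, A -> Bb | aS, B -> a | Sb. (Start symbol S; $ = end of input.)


$ ∈ FOLLOW(S). For each A -> αBβ: add FIRST(β)\{ε} to FOLLOW(B); if β nullable, add FOLLOW(A).
FOLLOW(S) = {$, b}


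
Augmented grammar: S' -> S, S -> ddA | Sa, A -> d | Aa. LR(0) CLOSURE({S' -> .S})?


Start: S' -> .S
For each item with dot before a nonterminal B, add B -> .γ for every B-production
Closure: [S' -> .S, S -> .ddA, S -> .Sa]


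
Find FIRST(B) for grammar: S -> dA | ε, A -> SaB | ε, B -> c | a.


Per alternative of B: FIRST(c) = {c}; FIRST(a) = {a}
FIRST(B) = {a, c}


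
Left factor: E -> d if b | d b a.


Common prefix: 'd'
Factored: E -> d E', E' -> if b | b a


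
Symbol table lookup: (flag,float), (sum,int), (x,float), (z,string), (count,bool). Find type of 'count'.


Lookup 'count' → type bool


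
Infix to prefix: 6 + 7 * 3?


'*' binds tighter: tree is (+ 6 (* 7 3))
Prefix: + 6 * 7 3


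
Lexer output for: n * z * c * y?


Scan left to right, longest-match per lexeme
Tokens: ID(n), OP(*), ID(z), OP(*), ID(c), OP(*), ID(y)


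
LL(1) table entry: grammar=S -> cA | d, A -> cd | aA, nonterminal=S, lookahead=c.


For [S, c]: 'c' ∈ FIRST(cA)
Entry: S -> cA


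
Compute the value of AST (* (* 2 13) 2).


Evaluate inner: (* 2 13) = 26
Evaluate root: (* 26 2) = 52
Result: 52


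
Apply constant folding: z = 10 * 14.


10 * 14 = 140 at compile time
Optimized: z = 140


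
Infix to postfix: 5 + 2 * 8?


* has higher precedence, evaluate 2*8 first
Postfix: 5 2 8 * +


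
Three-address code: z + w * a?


Break into single-operator statements:
t1 = w * a
t2 = z + t1


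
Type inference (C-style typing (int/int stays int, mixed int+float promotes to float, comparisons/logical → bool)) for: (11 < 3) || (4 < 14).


Operand types: bool || bool
Rule: logical operators take bool operands and yield bool
Result type: bool


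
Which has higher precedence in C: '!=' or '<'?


'<' is relational (level 7); '!=' is equality (level 6)
Higher level binds tighter
'<' has higher precedence than '!='


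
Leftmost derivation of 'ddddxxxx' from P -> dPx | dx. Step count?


Derivation: P => dPx => ddPxx => dddPxxx => ddddxxxx
Steps: 4


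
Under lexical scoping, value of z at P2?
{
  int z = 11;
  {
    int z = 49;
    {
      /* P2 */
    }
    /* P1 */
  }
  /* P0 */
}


P2's block does not declare z; resolves to the enclosing declaration at depth 1
z = 49


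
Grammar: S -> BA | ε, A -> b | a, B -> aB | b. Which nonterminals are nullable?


A nonterminal is nullable iff some alternative derives ε (directly, or every symbol in it is nullable)
Nullable: {S}


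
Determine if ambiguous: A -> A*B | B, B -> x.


precedence layered via separate nonterminal B: deterministic
Unambiguous


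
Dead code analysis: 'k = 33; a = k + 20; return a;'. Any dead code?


k is read by a's definition; a is returned
No dead code


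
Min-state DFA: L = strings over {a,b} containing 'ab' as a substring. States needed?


KMP-style automaton: 2 progress states + 1 absorbing accept = 3
Minimal DFA: 3 states


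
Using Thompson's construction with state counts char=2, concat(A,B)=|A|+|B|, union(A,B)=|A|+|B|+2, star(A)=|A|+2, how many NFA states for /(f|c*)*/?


Syntax tree has 2 char leaf(s), 1 union(s), 2 star(s)
chars contribute 2×2 = 4; each union adds +2; each star adds +2
Total: 4 + 2 + 4 = 10 states


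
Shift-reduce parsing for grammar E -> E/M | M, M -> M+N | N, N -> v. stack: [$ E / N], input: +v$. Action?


'N' (not preceded by M+) is the handle for M -> N
Action: reduce (M -> N)


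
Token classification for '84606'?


Pattern: digits only
Type: INTEGER_LITERAL


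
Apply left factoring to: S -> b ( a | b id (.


Common prefix: 'b'
Factored: S -> b S', S' -> ( a | id (


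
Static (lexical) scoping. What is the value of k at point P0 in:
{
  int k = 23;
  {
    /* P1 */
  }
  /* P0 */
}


k declared in the same block as P0
k = 23


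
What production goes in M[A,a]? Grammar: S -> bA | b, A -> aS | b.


For [A, a]: 'a' ∈ FIRST(aS)
Entry: A -> aS


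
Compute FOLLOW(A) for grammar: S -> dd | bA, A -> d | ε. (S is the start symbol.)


$ ∈ FOLLOW(S). For each A -> αBβ: add FIRST(β)\{ε} to FOLLOW(B); if β nullable, add FOLLOW(A).
FOLLOW(A) = {$}


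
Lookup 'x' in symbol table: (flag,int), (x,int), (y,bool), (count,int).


Lookup 'x' → type int


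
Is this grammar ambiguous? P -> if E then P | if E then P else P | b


dangling else: 'if E then if E then b else b' parses two ways
Ambiguous


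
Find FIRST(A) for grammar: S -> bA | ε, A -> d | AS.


Per alternative of A: FIRST(d) = {d}; FIRST(AS) = {d}
FIRST(A) = {d}


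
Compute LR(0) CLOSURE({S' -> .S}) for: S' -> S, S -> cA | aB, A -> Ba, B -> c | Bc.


Start: S' -> .S
For each item with dot before a nonterminal B, add B -> .γ for every B-production
Closure: [S' -> .S, S -> .cA, S -> .aB]


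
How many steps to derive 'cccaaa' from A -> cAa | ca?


Derivation: A => cAa => ccAaa => cccaaa
Steps: 3


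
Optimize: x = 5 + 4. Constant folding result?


5 + 4 = 9 at compile time
Optimized: x = 9


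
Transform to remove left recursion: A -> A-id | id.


Left-recursive alternatives: A-id; non-recursive: id
Introduce A': A -> idA', A' -> -idA' | ε


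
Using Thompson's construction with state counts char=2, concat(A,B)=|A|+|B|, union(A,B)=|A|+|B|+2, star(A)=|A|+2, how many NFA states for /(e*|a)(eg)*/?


Syntax tree has 4 char leaf(s), 1 union(s), 2 star(s)
chars contribute 4×2 = 8; each union adds +2; each star adds +2
Total: 8 + 2 + 4 = 14 states


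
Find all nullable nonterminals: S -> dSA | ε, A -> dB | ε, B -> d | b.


A nonterminal is nullable iff some alternative derives ε (directly, or every symbol in it is nullable)
Nullable: {A, S}


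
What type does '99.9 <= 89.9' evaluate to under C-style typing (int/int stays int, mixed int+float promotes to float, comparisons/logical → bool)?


Operand types: float <= float
Rule: comparison yields bool
Result type: bool


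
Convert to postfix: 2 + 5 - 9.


Left to right (same or higher precedence on left)
Postfix: 2 5 + 9 -


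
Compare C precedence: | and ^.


'^' is bitwise XOR (level 4); '|' is bitwise OR (level 3)
Higher level binds tighter
'^' has higher precedence than '|'


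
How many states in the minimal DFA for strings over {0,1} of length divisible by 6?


Track length mod 6: states 0..5, accept at 0
Minimal DFA: 6 states


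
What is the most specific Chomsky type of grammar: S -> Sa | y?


Left-linear: every RHS is a terminal or one nonterminal followed by a terminal
Classification: Type 3 (Regular)


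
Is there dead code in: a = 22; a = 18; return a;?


first assignment to a is overwritten before any read
Dead: 'a = 22'


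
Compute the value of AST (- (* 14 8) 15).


Evaluate inner: (* 14 8) = 112
Evaluate root: (- 112 15) = 97
Result: 97


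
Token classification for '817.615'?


Pattern: digits with a decimal point
Type: FLOAT_LITERAL


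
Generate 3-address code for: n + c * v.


Break into single-operator statements:
t1 = c * v
t2 = n + t1


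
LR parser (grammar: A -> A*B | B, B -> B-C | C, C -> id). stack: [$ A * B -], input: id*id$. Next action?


no handle; shift 'id'
Action: shift


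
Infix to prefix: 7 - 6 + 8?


left-to-right (same/higher precedence on left): tree is (+ (- 7 6) 8)
Prefix: + - 7 6 8


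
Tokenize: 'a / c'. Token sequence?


Scan left to right, longest-match per lexeme
Tokens: ID(a), OP(/), ID(c)


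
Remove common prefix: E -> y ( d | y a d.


Common prefix: 'y'
Factored: E -> y E', E' -> ( d | a d


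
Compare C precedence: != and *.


'*' is multiplicative (level 10); '!=' is equality (level 6)
Higher level binds tighter
'*' has higher precedence than '!='


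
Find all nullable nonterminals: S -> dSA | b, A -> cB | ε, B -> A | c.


A nonterminal is nullable iff some alternative derives ε (directly, or every symbol in it is nullable)
Nullable: {A, B}


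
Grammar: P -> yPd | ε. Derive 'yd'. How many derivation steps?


Derivation: P => yPd => yd
Steps: 2


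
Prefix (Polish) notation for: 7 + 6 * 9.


'*' binds tighter: tree is (+ 7 (* 6 9))
Prefix: + 7 * 6 9


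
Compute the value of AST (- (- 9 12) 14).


Evaluate inner: (- 9 12) = -3
Evaluate root: (- -3 14) = -17
Result: -17


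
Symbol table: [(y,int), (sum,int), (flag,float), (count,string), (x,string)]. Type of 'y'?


Lookup 'y' → type int


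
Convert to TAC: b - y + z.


Break into single-operator statements:
t1 = b - y
t2 = t1 + z


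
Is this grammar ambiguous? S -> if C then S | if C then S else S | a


dangling else: 'if C then if C then a else a' parses two ways
Ambiguous


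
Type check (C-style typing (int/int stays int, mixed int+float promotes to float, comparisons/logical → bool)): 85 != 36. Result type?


Operand types: int != int
Rule: comparison yields bool
Result type: bool


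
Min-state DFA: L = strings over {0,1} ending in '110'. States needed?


Track the longest suffix of input matching a prefix of '110': 4 classes (prefixes of length 0..3)
Minimal DFA: 4 states


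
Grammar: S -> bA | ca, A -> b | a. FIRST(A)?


Per alternative of A: FIRST(b) = {b}; FIRST(a) = {a}
FIRST(A) = {a, b}


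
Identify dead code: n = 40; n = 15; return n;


first assignment to n is overwritten before any read
Dead: 'n = 40'


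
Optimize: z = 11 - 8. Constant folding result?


11 - 8 = 3 at compile time
Optimized: z = 3


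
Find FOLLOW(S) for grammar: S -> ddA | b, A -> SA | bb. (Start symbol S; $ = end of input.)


$ ∈ FOLLOW(S). For each A -> αBβ: add FIRST(β)\{ε} to FOLLOW(B); if β nullable, add FOLLOW(A).
FOLLOW(S) = {$, b, d}


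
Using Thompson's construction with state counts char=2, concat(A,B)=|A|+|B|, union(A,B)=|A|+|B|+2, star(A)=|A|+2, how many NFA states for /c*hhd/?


Syntax tree has 4 char leaf(s), 0 union(s), 1 star(s)
chars contribute 4×2 = 8; each union adds +2; each star adds +2
Total: 8 + 0 + 2 = 10 states


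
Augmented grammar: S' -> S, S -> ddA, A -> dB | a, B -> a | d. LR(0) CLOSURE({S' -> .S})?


Start: S' -> .S
For each item with dot before a nonterminal B, add B -> .γ for every B-production
Closure: [S' -> .S, S -> .ddA]


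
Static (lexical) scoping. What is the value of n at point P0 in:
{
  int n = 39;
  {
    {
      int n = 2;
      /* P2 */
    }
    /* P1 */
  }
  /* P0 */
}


n declared in the same block as P0
n = 39


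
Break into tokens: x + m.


Scan left to right, longest-match per lexeme
Tokens: ID(x), OP(+), ID(m)


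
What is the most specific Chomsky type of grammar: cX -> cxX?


LHS has context (more than one symbol) and |LHS| ≤ |RHS|
Classification: Type 1 (Context-Sensitive)


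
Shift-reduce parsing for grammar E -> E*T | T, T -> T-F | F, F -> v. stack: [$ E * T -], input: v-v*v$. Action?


no handle; shift 'v'
Action: shift


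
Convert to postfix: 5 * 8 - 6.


Left to right (same or higher precedence on left)
Postfix: 5 8 * 6 -


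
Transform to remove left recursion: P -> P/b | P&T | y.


Left-recursive alternatives: P/b, P&T; non-recursive: y
Introduce P': P -> yP', P' -> /bP' | &TP' | ε


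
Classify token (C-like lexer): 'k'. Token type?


Pattern: letter/underscore followed by alphanumerics, not a keyword
Type: IDENTIFIER


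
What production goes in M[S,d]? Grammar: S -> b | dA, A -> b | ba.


For [S, d]: 'd' ∈ FIRST(dA)
Entry: S -> dA


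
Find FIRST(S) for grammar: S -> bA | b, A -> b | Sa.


Per alternative of S: FIRST(bA) = {b}; FIRST(b) = {b}
FIRST(S) = {b}


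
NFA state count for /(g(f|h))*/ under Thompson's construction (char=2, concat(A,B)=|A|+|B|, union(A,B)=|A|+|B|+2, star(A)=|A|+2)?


Syntax tree has 3 char leaf(s), 1 union(s), 1 star(s)
chars contribute 3×2 = 6; each union adds +2; each star adds +2
Total: 6 + 2 + 2 = 10 states


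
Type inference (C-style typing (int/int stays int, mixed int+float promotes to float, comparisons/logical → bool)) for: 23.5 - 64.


Operand types: float - int
Rule: mixed int/float promotes to float; int/int stays int
Result type: float


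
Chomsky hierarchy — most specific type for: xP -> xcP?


LHS has context (more than one symbol) and |LHS| ≤ |RHS|
Classification: Type 1 (Context-Sensitive)


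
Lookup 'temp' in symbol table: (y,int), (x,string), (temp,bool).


Lookup 'temp' → type bool


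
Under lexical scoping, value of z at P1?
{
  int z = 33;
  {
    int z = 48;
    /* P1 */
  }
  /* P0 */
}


z declared in the same block as P1
z = 48


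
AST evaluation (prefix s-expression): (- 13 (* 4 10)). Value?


Evaluate inner: (* 4 10) = 40
Evaluate root: (- 13 40) = -27
Result: -27


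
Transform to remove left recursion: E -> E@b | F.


Left-recursive alternatives: E@b; non-recursive: F
Introduce E': E -> FE', E' -> @bE' | ε


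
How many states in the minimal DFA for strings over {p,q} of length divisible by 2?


Track length mod 2: states 0..1, accept at 0
Minimal DFA: 2 states


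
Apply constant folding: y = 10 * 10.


10 * 10 = 100 at compile time
Optimized: y = 100


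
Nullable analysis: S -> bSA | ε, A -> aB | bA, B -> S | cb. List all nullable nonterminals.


A nonterminal is nullable iff some alternative derives ε (directly, or every symbol in it is nullable)
Nullable: {B, S}


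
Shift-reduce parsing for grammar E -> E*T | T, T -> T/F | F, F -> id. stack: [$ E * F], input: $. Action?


'F' (not preceded by T/) is the handle for T -> F
Action: reduce (T -> F)


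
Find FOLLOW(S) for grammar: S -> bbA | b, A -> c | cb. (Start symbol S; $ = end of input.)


$ ∈ FOLLOW(S). For each A -> αBβ: add FIRST(β)\{ε} to FOLLOW(B); if β nullable, add FOLLOW(A).
FOLLOW(S) = {$}


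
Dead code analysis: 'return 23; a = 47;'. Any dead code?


statement follows a return and is unreachable
Dead: 'a = 47'


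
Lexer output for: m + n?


Scan left to right, longest-match per lexeme
Tokens: ID(m), OP(+), ID(n)


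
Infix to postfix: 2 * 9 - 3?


Left to right (same or higher precedence on left)
Postfix: 2 9 * 3 -


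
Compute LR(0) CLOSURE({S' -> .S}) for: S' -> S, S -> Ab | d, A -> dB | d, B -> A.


Start: S' -> .S
For each item with dot before a nonterminal B, add B -> .γ for every B-production
Closure: [S' -> .S, S -> .Ab, S -> .d, A -> .dB, A -> .d]


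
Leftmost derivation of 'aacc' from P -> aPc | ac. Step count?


Derivation: P => aPc => aacc
Steps: 2


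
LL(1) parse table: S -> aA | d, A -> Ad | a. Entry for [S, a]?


For [S, a]: 'a' ∈ FIRST(aA)
Entry: S -> aA


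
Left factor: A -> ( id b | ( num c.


Common prefix: '('
Factored: A -> ( A', A' -> id b | num c


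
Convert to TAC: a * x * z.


Break into single-operator statements:
t1 = a * x
t2 = t1 * z


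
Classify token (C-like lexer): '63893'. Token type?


Pattern: digits only
Type: INTEGER_LITERAL


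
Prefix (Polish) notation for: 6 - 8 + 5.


left-to-right (same/higher precedence on left): tree is (+ (- 6 8) 5)
Prefix: + - 6 8 5


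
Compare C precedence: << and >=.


'<<' is shift (level 8); '>=' is relational (level 7)
Higher level binds tighter
'<<' has higher precedence than '>='


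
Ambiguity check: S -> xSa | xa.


balanced x^n…a^n: each string has a unique parse
Unambiguous


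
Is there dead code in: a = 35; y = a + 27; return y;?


a is read by y's definition; y is returned
No dead code


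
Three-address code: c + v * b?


Break into single-operator statements:
t1 = v * b
t2 = c + t1


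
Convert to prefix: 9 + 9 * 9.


'*' binds tighter: tree is (+ 9 (* 9 9))
Prefix: + 9 * 9 9


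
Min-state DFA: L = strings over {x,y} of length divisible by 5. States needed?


Track length mod 5: states 0..4, accept at 0
Minimal DFA: 5 states


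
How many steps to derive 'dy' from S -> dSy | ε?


Derivation: S => dSy => dy
Steps: 2


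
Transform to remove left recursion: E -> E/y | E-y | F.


Left-recursive alternatives: E/y, E-y; non-recursive: F
Introduce E': E -> FE', E' -> /yE' | -yE' | ε


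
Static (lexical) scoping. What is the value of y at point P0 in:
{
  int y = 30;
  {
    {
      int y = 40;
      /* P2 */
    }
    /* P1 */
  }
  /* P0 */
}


y declared in the same block as P0
y = 30


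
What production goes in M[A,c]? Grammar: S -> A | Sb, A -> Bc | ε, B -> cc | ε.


For [A, c]: 'c' ∈ FIRST(Bc)
Entry: A -> Bc


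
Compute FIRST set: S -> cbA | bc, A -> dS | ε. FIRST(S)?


Per alternative of S: FIRST(cbA) = {c}; FIRST(bc) = {b}
FIRST(S) = {b, c}


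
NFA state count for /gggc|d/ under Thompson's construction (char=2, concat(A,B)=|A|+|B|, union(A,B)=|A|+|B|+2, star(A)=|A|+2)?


Syntax tree has 5 char leaf(s), 1 union(s), 0 star(s)
chars contribute 5×2 = 10; each union adds +2; each star adds +2
Total: 10 + 2 + 0 = 12 states


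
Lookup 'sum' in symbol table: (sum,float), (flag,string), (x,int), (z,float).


Lookup 'sum' → type float


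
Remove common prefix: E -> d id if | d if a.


Common prefix: 'd'
Factored: E -> d E', E' -> id if | if a


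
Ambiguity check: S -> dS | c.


right-linear, alternatives start with distinct terminals 'd' vs 'c': unique leftmost derivation
Unambiguous


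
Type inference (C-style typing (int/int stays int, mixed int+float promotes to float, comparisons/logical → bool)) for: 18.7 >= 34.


Operand types: float >= int
Rule: comparison yields bool
Result type: bool


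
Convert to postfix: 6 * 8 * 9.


Left to right (same or higher precedence on left)
Postfix: 6 8 * 9 *


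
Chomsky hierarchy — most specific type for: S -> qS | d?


Right-linear: every RHS is a terminal or a terminal followed by one nonterminal
Classification: Type 3 (Regular)


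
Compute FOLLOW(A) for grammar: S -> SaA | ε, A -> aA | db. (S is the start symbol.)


$ ∈ FOLLOW(S). For each A -> αBβ: add FIRST(β)\{ε} to FOLLOW(B); if β nullable, add FOLLOW(A).
FOLLOW(A) = {$, a}


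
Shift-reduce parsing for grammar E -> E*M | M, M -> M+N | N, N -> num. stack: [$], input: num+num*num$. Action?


no handle on stack; shift 'num'
Action: shift


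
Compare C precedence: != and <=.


'<=' is relational (level 7); '!=' is equality (level 6)
Higher level binds tighter
'<=' has higher precedence than '!='


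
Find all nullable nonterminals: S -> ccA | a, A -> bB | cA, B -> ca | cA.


A nonterminal is nullable iff some alternative derives ε (directly, or every symbol in it is nullable)
Nullable: {}


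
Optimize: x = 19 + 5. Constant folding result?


19 + 5 = 24 at compile time
Optimized: x = 24


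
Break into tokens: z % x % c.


Scan left to right, longest-match per lexeme
Tokens: ID(z), OP(%), ID(x), OP(%), ID(c)


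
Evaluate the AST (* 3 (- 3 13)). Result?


Evaluate inner: (- 3 13) = -10
Evaluate root: (* 3 -10) = -30
Result: -30


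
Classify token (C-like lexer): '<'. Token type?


Pattern: operator symbol
Type: OPERATOR


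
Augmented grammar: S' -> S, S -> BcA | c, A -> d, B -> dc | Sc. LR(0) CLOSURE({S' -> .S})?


Start: S' -> .S
For each item with dot before a nonterminal B, add B -> .γ for every B-production
Closure: [S' -> .S, S -> .BcA, S -> .c, B -> .dc, B -> .Sc]


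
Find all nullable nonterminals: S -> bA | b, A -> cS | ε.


A nonterminal is nullable iff some alternative derives ε (directly, or every symbol in it is nullable)
Nullable: {A}


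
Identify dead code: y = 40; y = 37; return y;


first assignment to y is overwritten before any read
Dead: 'y = 40'


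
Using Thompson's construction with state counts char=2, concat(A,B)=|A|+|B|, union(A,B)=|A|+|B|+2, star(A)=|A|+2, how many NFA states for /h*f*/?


Syntax tree has 2 char leaf(s), 0 union(s), 2 star(s)
chars contribute 2×2 = 4; each union adds +2; each star adds +2
Total: 4 + 0 + 4 = 8 states


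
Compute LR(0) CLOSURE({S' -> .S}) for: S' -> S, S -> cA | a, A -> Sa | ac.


Start: S' -> .S
For each item with dot before a nonterminal B, add B -> .γ for every B-production
Closure: [S' -> .S, S -> .cA, S -> .a]


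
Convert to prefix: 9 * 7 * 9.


left-to-right (same/higher precedence on left): tree is (* (* 9 7) 9)
Prefix: * * 9 7 9


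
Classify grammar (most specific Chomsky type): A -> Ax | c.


Left-linear: every RHS is a terminal or one nonterminal followed by a terminal
Classification: Type 3 (Regular)


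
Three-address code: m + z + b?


Break into single-operator statements:
t1 = m + z
t2 = t1 + b


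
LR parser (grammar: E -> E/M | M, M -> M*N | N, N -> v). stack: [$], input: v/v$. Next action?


no handle on stack; shift 'v'
Action: shift


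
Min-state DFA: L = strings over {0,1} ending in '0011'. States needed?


Track the longest suffix of input matching a prefix of '0011': 5 classes (prefixes of length 0..4)
Minimal DFA: 5 states


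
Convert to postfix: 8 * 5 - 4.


Left to right (same or higher precedence on left)
Postfix: 8 5 * 4 -


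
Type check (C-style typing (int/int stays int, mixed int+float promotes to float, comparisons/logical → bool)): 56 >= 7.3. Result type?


Operand types: int >= float
Rule: comparison yields bool
Result type: bool


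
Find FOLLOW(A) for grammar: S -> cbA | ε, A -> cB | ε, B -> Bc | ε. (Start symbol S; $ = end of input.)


$ ∈ FOLLOW(S). For each A -> αBβ: add FIRST(β)\{ε} to FOLLOW(B); if β nullable, add FOLLOW(A).
FOLLOW(A) = {$}


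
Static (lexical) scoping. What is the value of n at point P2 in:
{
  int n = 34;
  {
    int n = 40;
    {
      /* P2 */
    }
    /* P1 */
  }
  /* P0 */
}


P2's block does not declare n; resolves to the enclosing declaration at depth 1
n = 40


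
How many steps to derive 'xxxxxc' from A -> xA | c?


Derivation: A => xA => xxA => xxxA => xxxxA => xxxxxA => xxxxxc
Steps: 6


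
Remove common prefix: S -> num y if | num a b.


Common prefix: 'num'
Factored: S -> num S', S' -> y if | a b


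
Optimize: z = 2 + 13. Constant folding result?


2 + 13 = 15 at compile time
Optimized: z = 15


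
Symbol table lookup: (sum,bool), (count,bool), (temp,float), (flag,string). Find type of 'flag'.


Lookup 'flag' → type string


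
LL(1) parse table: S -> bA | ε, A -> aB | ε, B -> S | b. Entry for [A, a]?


For [A, a]: 'a' ∈ FIRST(aB)
Entry: A -> aB


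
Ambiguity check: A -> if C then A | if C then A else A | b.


dangling else: 'if C then if C then b else b' parses two ways
Ambiguous


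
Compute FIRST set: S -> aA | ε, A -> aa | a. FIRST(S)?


Per alternative of S: FIRST(aA) = {a}; FIRST(ε) = {ε}
FIRST(S) = {a, ε}


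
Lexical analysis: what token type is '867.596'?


Pattern: digits with a decimal point
Type: FLOAT_LITERAL


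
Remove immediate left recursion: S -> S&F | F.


Left-recursive alternatives: S&F; non-recursive: F
Introduce S': S -> FS', S' -> &FS' | ε


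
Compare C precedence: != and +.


'+' is additive (level 9); '!=' is equality (level 6)
Higher level binds tighter
'+' has higher precedence than '!='


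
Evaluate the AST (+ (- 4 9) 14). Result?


Evaluate inner: (- 4 9) = -5
Evaluate root: (+ -5 14) = 9
Result: 9


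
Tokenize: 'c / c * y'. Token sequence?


Scan left to right, longest-match per lexeme
Tokens: ID(c), OP(/), ID(c), OP(*), ID(y)


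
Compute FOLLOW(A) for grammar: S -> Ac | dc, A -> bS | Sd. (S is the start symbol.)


$ ∈ FOLLOW(S). For each A -> αBβ: add FIRST(β)\{ε} to FOLLOW(B); if β nullable, add FOLLOW(A).
FOLLOW(A) = {c}


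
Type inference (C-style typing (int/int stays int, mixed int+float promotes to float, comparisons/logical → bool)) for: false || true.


Operand types: bool || bool
Rule: logical operators take bool operands and yield bool
Result type: bool


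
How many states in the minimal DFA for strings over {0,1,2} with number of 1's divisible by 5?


Track (count of 1) mod 5: states 0..4, accept at 0
Minimal DFA: 5 states


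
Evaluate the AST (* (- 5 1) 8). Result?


Evaluate inner: (- 5 1) = 4
Evaluate root: (* 4 8) = 32
Result: 32


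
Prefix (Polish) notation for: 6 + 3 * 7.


'*' binds tighter: tree is (+ 6 (* 3 7))
Prefix: + 6 * 3 7


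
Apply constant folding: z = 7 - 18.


7 - 18 = -11 at compile time
Optimized: z = -11


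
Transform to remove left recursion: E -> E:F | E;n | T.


Left-recursive alternatives: E:F, E;n; non-recursive: T
Introduce E': E -> TE', E' -> :FE' | ;nE' | ε


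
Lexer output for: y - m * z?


Scan left to right, longest-match per lexeme
Tokens: ID(y), OP(-), ID(m), OP(*), ID(z)


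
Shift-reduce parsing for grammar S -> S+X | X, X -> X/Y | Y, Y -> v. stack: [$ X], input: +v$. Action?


lookahead ∉ {/} so X won't extend; reduce S -> X
Action: reduce (S -> X)


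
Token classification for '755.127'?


Pattern: digits with a decimal point
Type: FLOAT_LITERAL


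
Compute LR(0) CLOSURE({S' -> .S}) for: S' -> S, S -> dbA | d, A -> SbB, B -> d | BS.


Start: S' -> .S
For each item with dot before a nonterminal B, add B -> .γ for every B-production
Closure: [S' -> .S, S -> .dbA, S -> .d]


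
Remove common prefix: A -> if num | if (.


Common prefix: 'if'
Factored: A -> if A', A' -> num | (


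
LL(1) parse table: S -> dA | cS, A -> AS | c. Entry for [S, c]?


For [S, c]: 'c' ∈ FIRST(cS)
Entry: S -> cS


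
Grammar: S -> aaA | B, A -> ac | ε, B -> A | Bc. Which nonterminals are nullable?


A nonterminal is nullable iff some alternative derives ε (directly, or every symbol in it is nullable)
Nullable: {A, B, S}


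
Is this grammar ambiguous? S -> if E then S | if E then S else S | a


dangling else: 'if E then if E then a else a' parses two ways
Ambiguous


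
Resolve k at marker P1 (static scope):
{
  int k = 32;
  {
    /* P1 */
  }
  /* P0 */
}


P1's block does not declare k; resolves to the enclosing declaration at depth 0
k = 32


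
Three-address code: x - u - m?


Break into single-operator statements:
t1 = x - u
t2 = t1 - m


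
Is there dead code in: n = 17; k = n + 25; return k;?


n is read by k's definition; k is returned
No dead code


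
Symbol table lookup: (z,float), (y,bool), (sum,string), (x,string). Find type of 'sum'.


Lookup 'sum' → type string


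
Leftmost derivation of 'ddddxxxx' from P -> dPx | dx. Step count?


Derivation: P => dPx => ddPxx => dddPxxx => ddddxxxx
Steps: 4


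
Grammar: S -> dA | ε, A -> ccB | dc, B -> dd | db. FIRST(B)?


Per alternative of B: FIRST(dd) = {d}; FIRST(db) = {d}
FIRST(B) = {d}


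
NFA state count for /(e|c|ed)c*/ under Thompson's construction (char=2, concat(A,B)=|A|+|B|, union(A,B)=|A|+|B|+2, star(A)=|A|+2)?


Syntax tree has 5 char leaf(s), 2 union(s), 1 star(s)
chars contribute 5×2 = 10; each union adds +2; each star adds +2
Total: 10 + 4 + 2 = 16 states


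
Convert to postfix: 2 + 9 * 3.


* has higher precedence, evaluate 9*3 first
Postfix: 2 9 3 * +


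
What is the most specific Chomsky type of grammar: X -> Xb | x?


Left-linear: every RHS is a terminal or one nonterminal followed by a terminal
Classification: Type 3 (Regular)


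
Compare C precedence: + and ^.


'+' is additive (level 9); '^' is bitwise XOR (level 4)
Higher level binds tighter
'+' has higher precedence than '^'


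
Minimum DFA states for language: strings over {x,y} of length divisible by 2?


Track length mod 2: states 0..1, accept at 0
Minimal DFA: 2 states


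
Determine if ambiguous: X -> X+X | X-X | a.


'a+a-a' has two parse trees (no precedence encoded between + and -)
Ambiguous


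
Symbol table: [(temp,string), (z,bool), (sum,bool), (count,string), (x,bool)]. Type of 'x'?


Lookup 'x' → type bool


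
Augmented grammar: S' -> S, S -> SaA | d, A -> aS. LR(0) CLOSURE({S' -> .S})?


Start: S' -> .S
For each item with dot before a nonterminal B, add B -> .γ for every B-production
Closure: [S' -> .S, S -> .SaA, S -> .d]


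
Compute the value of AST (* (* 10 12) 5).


Evaluate inner: (* 10 12) = 120
Evaluate root: (* 120 5) = 600
Result: 600


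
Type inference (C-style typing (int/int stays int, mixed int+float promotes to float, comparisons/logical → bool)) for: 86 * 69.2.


Operand types: int * float
Rule: mixed int/float promotes to float; int/int stays int
Result type: float


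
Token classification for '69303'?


Pattern: digits only
Type: INTEGER_LITERAL


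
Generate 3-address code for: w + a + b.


Break into single-operator statements:
t1 = w + a
t2 = t1 + b


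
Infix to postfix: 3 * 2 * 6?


Left to right (same or higher precedence on left)
Postfix: 3 2 * 6 *


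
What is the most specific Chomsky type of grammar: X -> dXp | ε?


Single nonterminal LHS, but d^n p^n is not regular
Classification: Type 2 (Context-Free)
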